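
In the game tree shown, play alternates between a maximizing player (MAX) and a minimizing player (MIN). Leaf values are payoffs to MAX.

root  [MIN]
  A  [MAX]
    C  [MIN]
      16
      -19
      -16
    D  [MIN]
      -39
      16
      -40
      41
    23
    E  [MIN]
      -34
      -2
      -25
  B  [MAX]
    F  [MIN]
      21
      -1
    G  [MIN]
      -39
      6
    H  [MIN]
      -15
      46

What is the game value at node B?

-1

F (MIN): min(21, -1) = -1
G (MIN): min(-39, 6) = -39
H (MIN): min(-15, 46) = -15
B (MAX): max(-1, -39, -15) = -1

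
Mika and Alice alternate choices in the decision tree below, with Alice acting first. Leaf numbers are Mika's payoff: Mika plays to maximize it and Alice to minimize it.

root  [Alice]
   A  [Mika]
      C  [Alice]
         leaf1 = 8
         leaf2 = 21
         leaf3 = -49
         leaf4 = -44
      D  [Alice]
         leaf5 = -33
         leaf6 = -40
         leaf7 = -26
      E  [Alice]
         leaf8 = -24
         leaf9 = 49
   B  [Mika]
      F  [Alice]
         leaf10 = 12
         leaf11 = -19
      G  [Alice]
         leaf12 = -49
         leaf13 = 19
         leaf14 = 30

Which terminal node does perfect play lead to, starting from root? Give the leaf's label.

C (Alice): min(8, 21, -49, -44) = -49
D (Alice): min(-33, -40, -26) = -40
E (Alice): min(-24, 49) = -24
A (Mika): max(-49, -40, -24) = -24
F (Alice): min(12, -19) = -19
G (Alice): min(-49, 19, 30) = -49
B (Mika): max(-19, -49) = -19
root (Alice): min(-24, -19) = -24
At root, Alice picks A (lowest: -24).
At A, Mika picks E (highest: -24).
At E, Alice picks leaf8 (lowest: -24).
Terminal value -24.

leaf8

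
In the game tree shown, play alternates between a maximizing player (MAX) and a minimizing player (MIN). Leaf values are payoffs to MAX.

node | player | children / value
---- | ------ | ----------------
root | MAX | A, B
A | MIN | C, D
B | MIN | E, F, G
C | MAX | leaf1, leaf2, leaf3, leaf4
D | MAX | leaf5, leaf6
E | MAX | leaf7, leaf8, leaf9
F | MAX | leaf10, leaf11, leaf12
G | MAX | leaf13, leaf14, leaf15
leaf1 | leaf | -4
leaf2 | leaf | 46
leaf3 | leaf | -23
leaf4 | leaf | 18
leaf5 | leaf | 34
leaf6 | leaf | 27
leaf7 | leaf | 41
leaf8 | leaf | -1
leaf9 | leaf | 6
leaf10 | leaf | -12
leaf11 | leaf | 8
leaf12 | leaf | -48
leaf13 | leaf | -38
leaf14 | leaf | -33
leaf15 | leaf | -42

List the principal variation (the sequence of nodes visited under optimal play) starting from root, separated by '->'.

root -> A -> D -> leaf5

C (MAX): max(-4, 46, -23, 18) = 46
D (MAX): max(34, 27) = 34
A (MIN): min(46, 34) = 34
E (MAX): max(41, -1, 6) = 41
F (MAX): max(-12, 8, -48) = 8
G (MAX): max(-38, -33, -42) = -33
B (MIN): min(41, 8, -33) = -33
root (MAX): max(34, -33) = 34
At root, MAX picks A (highest: 34).
At A, MIN picks D (lowest: 34).
At D, MAX picks leaf5 (highest: 34).
Terminal value 34.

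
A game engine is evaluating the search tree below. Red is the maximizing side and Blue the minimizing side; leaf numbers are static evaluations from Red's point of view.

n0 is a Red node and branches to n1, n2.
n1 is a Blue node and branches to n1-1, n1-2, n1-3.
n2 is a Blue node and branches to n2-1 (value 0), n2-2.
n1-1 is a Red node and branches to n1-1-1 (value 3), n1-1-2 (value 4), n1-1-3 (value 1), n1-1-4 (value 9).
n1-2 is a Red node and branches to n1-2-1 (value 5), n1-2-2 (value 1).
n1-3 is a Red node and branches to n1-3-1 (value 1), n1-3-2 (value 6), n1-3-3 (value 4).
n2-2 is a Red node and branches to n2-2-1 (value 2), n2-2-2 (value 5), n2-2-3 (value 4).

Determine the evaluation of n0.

n1-1 (Red): max(3, 4, 1, 9) = 9
n1-2 (Red): max(5, 1) = 5
n1-3 (Red): max(1, 6, 4) = 6
n1 (Blue): min(9, 5, 6) = 5
n2-2 (Red): max(2, 5, 4) = 5
n2 (Blue): min(0, 5) = 0
n0 (Red): max(5, 0) = 5

5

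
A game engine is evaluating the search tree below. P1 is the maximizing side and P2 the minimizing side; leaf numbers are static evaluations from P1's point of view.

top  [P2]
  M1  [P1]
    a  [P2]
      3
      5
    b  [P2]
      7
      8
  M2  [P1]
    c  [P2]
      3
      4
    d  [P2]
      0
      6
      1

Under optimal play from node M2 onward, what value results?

c (P2): min(3, 4) = 3
d (P2): min(0, 6, 1) = 0
M2 (P1): max(3, 0) = 3

3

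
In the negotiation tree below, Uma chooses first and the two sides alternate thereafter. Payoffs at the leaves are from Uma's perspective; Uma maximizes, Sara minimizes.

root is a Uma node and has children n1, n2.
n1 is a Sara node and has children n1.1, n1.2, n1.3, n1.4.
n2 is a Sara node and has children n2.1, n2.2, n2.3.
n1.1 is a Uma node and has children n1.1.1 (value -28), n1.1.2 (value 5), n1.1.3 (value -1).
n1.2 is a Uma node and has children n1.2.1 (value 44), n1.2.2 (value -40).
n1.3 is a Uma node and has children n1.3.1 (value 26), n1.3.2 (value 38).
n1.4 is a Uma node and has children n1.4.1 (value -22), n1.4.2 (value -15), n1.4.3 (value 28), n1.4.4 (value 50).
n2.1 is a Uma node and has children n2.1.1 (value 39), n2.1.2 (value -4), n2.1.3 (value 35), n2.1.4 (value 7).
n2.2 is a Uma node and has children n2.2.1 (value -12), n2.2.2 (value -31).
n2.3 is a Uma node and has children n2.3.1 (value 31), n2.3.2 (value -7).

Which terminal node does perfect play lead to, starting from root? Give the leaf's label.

n1.1 (Uma): max(-28, 5, -1) = 5
n1.2 (Uma): max(44, -40) = 44
n1.3 (Uma): max(26, 38) = 38
n1.4 (Uma): max(-22, -15, 28, 50) = 50
n1 (Sara): min(5, 44, 38, 50) = 5
n2.1 (Uma): max(39, -4, 35, 7) = 39
n2.2 (Uma): max(-12, -31) = -12
n2.3 (Uma): max(31, -7) = 31
n2 (Sara): min(39, -12, 31) = -12
root (Uma): max(5, -12) = 5
At root, Uma picks n1 (highest: 5).
At n1, Sara picks n1.1 (lowest: 5).
At n1.1, Uma picks n1.1.2 (highest: 5).
Terminal value 5.

n1.1.2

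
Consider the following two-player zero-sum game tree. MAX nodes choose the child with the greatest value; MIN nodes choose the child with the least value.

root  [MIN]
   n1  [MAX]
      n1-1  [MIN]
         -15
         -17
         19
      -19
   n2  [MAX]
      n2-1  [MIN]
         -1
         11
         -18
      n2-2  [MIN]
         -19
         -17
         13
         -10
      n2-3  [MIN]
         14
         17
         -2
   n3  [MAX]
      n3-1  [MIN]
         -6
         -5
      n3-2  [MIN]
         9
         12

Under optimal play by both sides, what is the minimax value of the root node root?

n1-1 (MIN): min(-15, -17, 19) = -17
n1 (MAX): max(-17, -19) = -17
n2-1 (MIN): min(-1, 11, -18) = -18
n2-2 (MIN): min(-19, -17, 13, -10) = -19
n2-3 (MIN): min(14, 17, -2) = -2
n2 (MAX): max(-18, -19, -2) = -2
n3-1 (MIN): min(-6, -5) = -6
n3-2 (MIN): min(9, 12) = 9
n3 (MAX): max(-6, 9) = 9
root (MIN): min(-17, -2, 9) = -17

-17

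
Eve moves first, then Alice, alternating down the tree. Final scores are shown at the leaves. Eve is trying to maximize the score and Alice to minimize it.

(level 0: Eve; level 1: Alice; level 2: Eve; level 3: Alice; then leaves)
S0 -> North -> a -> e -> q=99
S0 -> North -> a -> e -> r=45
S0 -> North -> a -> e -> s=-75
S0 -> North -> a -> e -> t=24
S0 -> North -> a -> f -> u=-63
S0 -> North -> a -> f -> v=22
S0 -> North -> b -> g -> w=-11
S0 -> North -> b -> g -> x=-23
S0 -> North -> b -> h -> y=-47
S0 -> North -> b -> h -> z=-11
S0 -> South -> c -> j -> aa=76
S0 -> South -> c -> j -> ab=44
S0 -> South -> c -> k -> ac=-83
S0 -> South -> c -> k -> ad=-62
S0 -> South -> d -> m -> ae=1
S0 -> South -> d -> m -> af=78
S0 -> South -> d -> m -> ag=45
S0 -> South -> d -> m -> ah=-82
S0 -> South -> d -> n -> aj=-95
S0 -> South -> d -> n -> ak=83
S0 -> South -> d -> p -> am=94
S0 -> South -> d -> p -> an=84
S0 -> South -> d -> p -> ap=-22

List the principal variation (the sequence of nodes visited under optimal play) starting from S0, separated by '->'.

e (Alice): min(99, 45, -75, 24) = -75
f (Alice): min(-63, 22) = -63
a (Eve): max(-75, -63) = -63
g (Alice): min(-11, -23) = -23
h (Alice): min(-47, -11) = -47
b (Eve): max(-23, -47) = -23
North (Alice): min(-63, -23) = -63
j (Alice): min(76, 44) = 44
k (Alice): min(-83, -62) = -83
c (Eve): max(44, -83) = 44
m (Alice): min(1, 78, 45, -82) = -82
n (Alice): min(-95, 83) = -95
p (Alice): min(94, 84, -22) = -22
d (Eve): max(-82, -95, -22) = -22
South (Alice): min(44, -22) = -22
S0 (Eve): max(-63, -22) = -22
At S0, Eve picks South (highest: -22).
At South, Alice picks d (lowest: -22).
At d, Eve picks p (highest: -22).
At p, Alice picks ap (lowest: -22).
Terminal value -22.

S0 -> South -> d -> p -> ap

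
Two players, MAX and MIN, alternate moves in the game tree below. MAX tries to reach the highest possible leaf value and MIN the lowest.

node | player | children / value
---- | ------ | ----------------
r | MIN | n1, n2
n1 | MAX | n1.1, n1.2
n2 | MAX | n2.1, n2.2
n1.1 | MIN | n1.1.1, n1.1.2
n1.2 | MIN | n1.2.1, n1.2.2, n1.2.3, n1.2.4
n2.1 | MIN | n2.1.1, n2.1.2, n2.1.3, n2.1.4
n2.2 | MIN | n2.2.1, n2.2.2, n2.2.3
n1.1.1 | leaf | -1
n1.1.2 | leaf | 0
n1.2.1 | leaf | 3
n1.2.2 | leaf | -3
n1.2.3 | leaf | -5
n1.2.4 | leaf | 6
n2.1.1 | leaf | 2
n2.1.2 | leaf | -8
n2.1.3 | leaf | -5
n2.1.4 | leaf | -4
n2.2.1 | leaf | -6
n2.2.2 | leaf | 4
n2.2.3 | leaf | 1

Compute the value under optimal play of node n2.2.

n2.2 (MIN): min(-6, 4, 1) = -6

-6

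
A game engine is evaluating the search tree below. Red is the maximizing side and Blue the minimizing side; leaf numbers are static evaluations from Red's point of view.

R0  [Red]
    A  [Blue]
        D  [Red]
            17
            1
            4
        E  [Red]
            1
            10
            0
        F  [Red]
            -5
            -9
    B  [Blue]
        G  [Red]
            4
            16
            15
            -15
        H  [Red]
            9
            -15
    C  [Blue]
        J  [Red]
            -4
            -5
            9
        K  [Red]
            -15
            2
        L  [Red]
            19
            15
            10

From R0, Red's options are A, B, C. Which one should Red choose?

B

D (Red): max(17, 1, 4) = 17
E (Red): max(1, 10, 0) = 10
F (Red): max(-5, -9) = -5
A (Blue): min(17, 10, -5) = -5
G (Red): max(4, 16, 15, -15) = 16
H (Red): max(9, -15) = 9
B (Blue): min(16, 9) = 9
J (Red): max(-4, -5, 9) = 9
K (Red): max(-15, 2) = 2
L (Red): max(19, 15, 10) = 19
C (Blue): min(9, 2, 19) = 2
R0 (Red): max(-5, 9, 2) = 9
Red at R0 wants the highest of {A=-5, B=9, C=2}, so chooses B.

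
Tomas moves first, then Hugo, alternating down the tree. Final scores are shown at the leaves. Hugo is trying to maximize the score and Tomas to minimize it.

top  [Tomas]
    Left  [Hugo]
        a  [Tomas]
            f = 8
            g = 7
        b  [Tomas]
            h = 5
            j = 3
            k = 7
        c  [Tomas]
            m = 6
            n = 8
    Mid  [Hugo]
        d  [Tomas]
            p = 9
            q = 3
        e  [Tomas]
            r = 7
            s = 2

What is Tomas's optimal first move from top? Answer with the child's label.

a (Tomas): min(8, 7) = 7
b (Tomas): min(5, 3, 7) = 3
c (Tomas): min(6, 8) = 6
Left (Hugo): max(7, 3, 6) = 7
d (Tomas): min(9, 3) = 3
e (Tomas): min(7, 2) = 2
Mid (Hugo): max(3, 2) = 3
top (Tomas): min(7, 3) = 3
Tomas at top wants the lowest of {Left=7, Mid=3}, so chooses Mid.

Mid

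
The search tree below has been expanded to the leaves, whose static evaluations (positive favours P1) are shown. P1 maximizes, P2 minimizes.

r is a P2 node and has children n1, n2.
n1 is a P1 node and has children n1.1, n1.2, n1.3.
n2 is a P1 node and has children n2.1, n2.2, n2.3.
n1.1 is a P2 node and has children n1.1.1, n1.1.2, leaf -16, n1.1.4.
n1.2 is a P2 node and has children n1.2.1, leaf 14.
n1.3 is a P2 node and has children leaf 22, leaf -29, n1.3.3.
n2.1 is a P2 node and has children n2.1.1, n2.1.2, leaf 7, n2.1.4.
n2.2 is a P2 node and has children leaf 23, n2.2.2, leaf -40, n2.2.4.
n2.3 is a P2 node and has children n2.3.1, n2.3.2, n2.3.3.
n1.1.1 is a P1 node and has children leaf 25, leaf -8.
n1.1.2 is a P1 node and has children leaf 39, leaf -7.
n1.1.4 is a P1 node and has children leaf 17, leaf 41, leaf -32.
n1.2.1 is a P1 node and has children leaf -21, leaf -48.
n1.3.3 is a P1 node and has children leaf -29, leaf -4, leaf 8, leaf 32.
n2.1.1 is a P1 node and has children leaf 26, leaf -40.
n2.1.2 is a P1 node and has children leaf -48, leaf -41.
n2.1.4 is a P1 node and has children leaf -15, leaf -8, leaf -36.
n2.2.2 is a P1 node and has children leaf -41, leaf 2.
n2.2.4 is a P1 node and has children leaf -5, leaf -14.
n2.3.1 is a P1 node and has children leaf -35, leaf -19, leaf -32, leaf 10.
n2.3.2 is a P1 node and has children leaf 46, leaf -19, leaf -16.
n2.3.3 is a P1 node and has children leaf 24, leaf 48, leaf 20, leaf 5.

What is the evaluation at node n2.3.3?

48

n2.3.3 (P1): max(24, 48, 20, 5) = 48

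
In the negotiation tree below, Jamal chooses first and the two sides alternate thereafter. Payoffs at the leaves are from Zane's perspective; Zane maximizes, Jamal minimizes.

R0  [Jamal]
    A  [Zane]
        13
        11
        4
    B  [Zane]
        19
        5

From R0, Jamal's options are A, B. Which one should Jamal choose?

A

A (Zane): max(13, 11, 4) = 13
B (Zane): max(19, 5) = 19
R0 (Jamal): min(13, 19) = 13
Jamal at R0 wants the lowest of {A=13, B=19}, so chooses A.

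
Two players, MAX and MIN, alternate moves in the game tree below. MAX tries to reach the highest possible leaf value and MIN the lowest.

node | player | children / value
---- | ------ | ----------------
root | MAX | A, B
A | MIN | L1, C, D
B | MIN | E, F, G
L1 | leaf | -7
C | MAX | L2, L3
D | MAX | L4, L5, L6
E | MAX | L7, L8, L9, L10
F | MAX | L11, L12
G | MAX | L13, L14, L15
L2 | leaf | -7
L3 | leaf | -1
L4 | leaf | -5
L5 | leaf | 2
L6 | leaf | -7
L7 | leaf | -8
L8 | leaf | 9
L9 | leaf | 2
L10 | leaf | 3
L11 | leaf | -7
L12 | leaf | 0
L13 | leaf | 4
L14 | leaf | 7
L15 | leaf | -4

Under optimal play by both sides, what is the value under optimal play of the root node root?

0

C (MAX): max(-7, -1) = -1
D (MAX): max(-5, 2, -7) = 2
A (MIN): min(-7, -1, 2) = -7
E (MAX): max(-8, 9, 2, 3) = 9
F (MAX): max(-7, 0) = 0
G (MAX): max(4, 7, -4) = 7
B (MIN): min(9, 0, 7) = 0
root (MAX): max(-7, 0) = 0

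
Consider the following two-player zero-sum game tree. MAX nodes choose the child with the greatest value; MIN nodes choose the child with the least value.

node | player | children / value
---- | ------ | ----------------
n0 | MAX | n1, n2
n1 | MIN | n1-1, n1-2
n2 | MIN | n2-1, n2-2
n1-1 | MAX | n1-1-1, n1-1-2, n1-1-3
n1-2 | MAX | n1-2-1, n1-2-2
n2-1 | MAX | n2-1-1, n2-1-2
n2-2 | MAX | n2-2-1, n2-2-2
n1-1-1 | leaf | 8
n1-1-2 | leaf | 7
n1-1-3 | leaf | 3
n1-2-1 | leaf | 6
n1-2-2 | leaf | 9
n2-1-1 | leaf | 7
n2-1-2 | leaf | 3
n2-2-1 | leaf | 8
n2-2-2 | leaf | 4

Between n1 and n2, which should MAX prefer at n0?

n1

n1-1 (MAX): max(8, 7, 3) = 8
n1-2 (MAX): max(6, 9) = 9
n1 (MIN): min(8, 9) = 8
n2-1 (MAX): max(7, 3) = 7
n2-2 (MAX): max(8, 4) = 8
n2 (MIN): min(7, 8) = 7
MAX prefers the higher value; n1=8, n2=7. n1 is better since 8 > 7.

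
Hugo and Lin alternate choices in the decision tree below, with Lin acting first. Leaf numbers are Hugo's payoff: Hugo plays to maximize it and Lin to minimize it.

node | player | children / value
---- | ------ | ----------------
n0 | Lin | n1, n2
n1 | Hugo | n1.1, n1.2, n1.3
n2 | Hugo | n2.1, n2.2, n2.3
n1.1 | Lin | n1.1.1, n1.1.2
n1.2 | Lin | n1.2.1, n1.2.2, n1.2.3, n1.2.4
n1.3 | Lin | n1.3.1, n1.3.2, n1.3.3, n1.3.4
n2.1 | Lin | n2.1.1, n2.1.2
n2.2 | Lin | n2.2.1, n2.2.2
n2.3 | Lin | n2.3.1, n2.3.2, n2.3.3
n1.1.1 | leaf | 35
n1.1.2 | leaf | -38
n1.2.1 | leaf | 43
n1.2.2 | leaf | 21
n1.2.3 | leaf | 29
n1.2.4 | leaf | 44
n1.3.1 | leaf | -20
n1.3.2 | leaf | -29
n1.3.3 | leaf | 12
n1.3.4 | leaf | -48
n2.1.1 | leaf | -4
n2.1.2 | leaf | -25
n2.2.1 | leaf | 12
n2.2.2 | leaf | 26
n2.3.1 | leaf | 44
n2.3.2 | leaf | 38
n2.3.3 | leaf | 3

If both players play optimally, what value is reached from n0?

n1.1 (Lin): min(35, -38) = -38
n1.2 (Lin): min(43, 21, 29, 44) = 21
n1.3 (Lin): min(-20, -29, 12, -48) = -48
n1 (Hugo): max(-38, 21, -48) = 21
n2.1 (Lin): min(-4, -25) = -25
n2.2 (Lin): min(12, 26) = 12
n2.3 (Lin): min(44, 38, 3) = 3
n2 (Hugo): max(-25, 12, 3) = 12
n0 (Lin): min(21, 12) = 12

12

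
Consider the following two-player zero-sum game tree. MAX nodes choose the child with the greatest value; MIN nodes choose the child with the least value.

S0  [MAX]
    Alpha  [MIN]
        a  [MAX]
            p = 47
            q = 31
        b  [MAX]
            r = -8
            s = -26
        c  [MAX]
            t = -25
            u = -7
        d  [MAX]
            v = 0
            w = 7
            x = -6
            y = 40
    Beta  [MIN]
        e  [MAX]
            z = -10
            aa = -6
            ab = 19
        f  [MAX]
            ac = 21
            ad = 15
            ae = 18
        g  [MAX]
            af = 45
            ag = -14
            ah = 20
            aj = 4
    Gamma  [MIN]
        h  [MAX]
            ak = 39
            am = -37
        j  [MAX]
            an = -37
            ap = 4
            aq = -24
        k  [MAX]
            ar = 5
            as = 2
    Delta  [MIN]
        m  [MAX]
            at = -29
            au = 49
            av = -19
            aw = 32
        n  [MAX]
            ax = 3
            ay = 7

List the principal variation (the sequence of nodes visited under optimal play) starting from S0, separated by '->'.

a (MAX): max(47, 31) = 47
b (MAX): max(-8, -26) = -8
c (MAX): max(-25, -7) = -7
d (MAX): max(0, 7, -6, 40) = 40
Alpha (MIN): min(47, -8, -7, 40) = -8
e (MAX): max(-10, -6, 19) = 19
f (MAX): max(21, 15, 18) = 21
g (MAX): max(45, -14, 20, 4) = 45
Beta (MIN): min(19, 21, 45) = 19
h (MAX): max(39, -37) = 39
j (MAX): max(-37, 4, -24) = 4
k (MAX): max(5, 2) = 5
Gamma (MIN): min(39, 4, 5) = 4
m (MAX): max(-29, 49, -19, 32) = 49
n (MAX): max(3, 7) = 7
Delta (MIN): min(49, 7) = 7
S0 (MAX): max(-8, 19, 4, 7) = 19
At S0, MAX picks Beta (highest: 19).
At Beta, MIN picks e (lowest: 19).
At e, MAX picks ab (highest: 19).
Terminal value 19.

S0 -> Beta -> e -> ab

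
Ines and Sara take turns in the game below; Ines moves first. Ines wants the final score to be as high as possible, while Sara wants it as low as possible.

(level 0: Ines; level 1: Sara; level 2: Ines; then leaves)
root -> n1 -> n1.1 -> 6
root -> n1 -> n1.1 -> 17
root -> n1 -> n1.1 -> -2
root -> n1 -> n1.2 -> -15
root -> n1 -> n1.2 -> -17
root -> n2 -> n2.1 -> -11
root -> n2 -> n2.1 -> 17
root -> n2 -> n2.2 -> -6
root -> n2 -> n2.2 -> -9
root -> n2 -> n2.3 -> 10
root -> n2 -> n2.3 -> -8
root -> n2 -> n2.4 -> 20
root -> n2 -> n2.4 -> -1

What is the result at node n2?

-6

n2.1 (Ines): max(-11, 17) = 17
n2.2 (Ines): max(-6, -9) = -6
n2.3 (Ines): max(10, -8) = 10
n2.4 (Ines): max(20, -1) = 20
n2 (Sara): min(17, -6, 10, 20) = -6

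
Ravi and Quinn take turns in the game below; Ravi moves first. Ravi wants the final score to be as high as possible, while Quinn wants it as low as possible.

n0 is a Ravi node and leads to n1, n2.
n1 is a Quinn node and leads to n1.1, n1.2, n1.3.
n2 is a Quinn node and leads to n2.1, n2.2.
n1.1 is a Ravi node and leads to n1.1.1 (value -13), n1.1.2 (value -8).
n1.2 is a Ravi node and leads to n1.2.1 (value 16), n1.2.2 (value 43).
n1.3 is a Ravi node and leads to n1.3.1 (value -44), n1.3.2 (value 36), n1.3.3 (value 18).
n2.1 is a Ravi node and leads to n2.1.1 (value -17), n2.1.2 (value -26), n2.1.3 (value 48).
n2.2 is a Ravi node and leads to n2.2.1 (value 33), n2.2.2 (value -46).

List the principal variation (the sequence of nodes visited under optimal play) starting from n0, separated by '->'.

n0 -> n2 -> n2.2 -> n2.2.1

n1.1 (Ravi): max(-13, -8) = -8
n1.2 (Ravi): max(16, 43) = 43
n1.3 (Ravi): max(-44, 36, 18) = 36
n1 (Quinn): min(-8, 43, 36) = -8
n2.1 (Ravi): max(-17, -26, 48) = 48
n2.2 (Ravi): max(33, -46) = 33
n2 (Quinn): min(48, 33) = 33
n0 (Ravi): max(-8, 33) = 33
At n0, Ravi picks n2 (highest: 33).
At n2, Quinn picks n2.2 (lowest: 33).
At n2.2, Ravi picks n2.2.1 (highest: 33).
Terminal value 33.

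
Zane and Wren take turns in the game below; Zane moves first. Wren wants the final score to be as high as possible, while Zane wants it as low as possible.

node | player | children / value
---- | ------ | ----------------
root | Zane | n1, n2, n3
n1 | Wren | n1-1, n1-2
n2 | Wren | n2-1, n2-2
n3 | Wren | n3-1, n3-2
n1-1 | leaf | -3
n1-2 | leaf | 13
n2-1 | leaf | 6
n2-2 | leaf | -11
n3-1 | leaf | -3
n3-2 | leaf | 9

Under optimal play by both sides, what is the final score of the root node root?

6

n1 (Wren): max(-3, 13) = 13
n2 (Wren): max(6, -11) = 6
n3 (Wren): max(-3, 9) = 9
root (Zane): min(13, 6, 9) = 6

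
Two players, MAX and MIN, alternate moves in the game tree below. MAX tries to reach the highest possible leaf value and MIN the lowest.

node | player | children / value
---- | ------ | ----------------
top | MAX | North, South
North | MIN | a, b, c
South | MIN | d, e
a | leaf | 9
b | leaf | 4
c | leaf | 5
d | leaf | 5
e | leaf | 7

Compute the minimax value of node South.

5

South (MIN): min(5, 7) = 5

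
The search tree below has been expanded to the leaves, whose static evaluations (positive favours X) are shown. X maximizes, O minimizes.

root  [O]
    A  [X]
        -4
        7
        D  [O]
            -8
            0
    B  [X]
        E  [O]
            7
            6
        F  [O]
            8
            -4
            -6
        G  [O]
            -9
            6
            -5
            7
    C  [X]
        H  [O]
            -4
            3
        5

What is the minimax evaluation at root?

D (O): min(-8, 0) = -8
A (X): max(-4, 7, -8) = 7
E (O): min(7, 6) = 6
F (O): min(8, -4, -6) = -6
G (O): min(-9, 6, -5, 7) = -9
B (X): max(6, -6, -9) = 6
H (O): min(-4, 3) = -4
C (X): max(-4, 5) = 5
root (O): min(7, 6, 5) = 5

5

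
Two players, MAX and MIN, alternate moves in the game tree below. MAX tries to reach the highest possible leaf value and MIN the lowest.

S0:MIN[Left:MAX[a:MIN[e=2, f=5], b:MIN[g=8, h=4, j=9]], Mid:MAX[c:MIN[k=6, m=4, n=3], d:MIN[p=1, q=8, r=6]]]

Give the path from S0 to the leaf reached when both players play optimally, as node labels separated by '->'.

a (MIN): min(2, 5) = 2
b (MIN): min(8, 4, 9) = 4
Left (MAX): max(2, 4) = 4
c (MIN): min(6, 4, 3) = 3
d (MIN): min(1, 8, 6) = 1
Mid (MAX): max(3, 1) = 3
S0 (MIN): min(4, 3) = 3
At S0, MIN picks Mid (lowest: 3).
At Mid, MAX picks c (highest: 3).
At c, MIN picks n (lowest: 3).
Terminal value 3.

S0 -> Mid -> c -> n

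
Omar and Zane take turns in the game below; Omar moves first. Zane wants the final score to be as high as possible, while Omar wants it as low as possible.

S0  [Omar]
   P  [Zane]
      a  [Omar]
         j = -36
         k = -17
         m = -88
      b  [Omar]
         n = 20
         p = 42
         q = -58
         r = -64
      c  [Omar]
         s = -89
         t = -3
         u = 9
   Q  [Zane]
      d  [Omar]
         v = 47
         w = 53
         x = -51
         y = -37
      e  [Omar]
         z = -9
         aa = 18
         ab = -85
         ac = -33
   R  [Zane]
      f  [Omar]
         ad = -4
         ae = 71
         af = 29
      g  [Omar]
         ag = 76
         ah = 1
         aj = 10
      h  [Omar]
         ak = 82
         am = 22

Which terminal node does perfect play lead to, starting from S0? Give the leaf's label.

a (Omar): min(-36, -17, -88) = -88
b (Omar): min(20, 42, -58, -64) = -64
c (Omar): min(-89, -3, 9) = -89
P (Zane): max(-88, -64, -89) = -64
d (Omar): min(47, 53, -51, -37) = -51
e (Omar): min(-9, 18, -85, -33) = -85
Q (Zane): max(-51, -85) = -51
f (Omar): min(-4, 71, 29) = -4
g (Omar): min(76, 1, 10) = 1
h (Omar): min(82, 22) = 22
R (Zane): max(-4, 1, 22) = 22
S0 (Omar): min(-64, -51, 22) = -64
At S0, Omar picks P (lowest: -64).
At P, Zane picks b (highest: -64).
At b, Omar picks r (lowest: -64).
Terminal value -64.

r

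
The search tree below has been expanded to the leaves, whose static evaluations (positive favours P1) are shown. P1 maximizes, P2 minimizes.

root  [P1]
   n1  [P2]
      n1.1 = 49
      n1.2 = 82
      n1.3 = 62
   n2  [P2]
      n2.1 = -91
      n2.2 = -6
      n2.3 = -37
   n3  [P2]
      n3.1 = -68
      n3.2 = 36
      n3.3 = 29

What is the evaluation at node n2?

-91

n2 (P2): min(-91, -6, -37) = -91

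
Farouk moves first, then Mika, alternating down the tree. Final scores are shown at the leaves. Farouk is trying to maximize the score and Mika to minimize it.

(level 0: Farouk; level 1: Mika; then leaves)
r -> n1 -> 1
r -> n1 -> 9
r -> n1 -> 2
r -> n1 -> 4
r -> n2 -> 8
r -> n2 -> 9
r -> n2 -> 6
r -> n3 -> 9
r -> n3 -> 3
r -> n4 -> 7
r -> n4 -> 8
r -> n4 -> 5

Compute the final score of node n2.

6

n2 (Mika): min(8, 9, 6) = 6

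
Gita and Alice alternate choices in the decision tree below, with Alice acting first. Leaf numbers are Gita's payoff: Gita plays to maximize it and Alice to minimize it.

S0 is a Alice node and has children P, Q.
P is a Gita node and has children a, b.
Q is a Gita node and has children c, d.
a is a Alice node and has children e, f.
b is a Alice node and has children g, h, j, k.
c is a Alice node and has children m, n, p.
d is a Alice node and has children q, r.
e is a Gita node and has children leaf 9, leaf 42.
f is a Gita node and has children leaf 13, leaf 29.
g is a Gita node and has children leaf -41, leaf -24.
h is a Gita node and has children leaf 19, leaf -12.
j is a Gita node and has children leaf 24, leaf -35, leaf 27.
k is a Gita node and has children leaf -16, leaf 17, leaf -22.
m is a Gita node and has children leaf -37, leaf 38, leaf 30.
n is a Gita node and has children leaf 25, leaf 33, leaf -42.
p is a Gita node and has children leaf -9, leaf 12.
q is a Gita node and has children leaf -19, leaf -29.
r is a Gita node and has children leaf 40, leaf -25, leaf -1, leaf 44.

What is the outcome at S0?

e (Gita): max(9, 42) = 42
f (Gita): max(13, 29) = 29
a (Alice): min(42, 29) = 29
g (Gita): max(-41, -24) = -24
h (Gita): max(19, -12) = 19
j (Gita): max(24, -35, 27) = 27
k (Gita): max(-16, 17, -22) = 17
b (Alice): min(-24, 19, 27, 17) = -24
P (Gita): max(29, -24) = 29
m (Gita): max(-37, 38, 30) = 38
n (Gita): max(25, 33, -42) = 33
p (Gita): max(-9, 12) = 12
c (Alice): min(38, 33, 12) = 12
q (Gita): max(-19, -29) = -19
r (Gita): max(40, -25, -1, 44) = 44
d (Alice): min(-19, 44) = -19
Q (Gita): max(12, -19) = 12
S0 (Alice): min(29, 12) = 12

12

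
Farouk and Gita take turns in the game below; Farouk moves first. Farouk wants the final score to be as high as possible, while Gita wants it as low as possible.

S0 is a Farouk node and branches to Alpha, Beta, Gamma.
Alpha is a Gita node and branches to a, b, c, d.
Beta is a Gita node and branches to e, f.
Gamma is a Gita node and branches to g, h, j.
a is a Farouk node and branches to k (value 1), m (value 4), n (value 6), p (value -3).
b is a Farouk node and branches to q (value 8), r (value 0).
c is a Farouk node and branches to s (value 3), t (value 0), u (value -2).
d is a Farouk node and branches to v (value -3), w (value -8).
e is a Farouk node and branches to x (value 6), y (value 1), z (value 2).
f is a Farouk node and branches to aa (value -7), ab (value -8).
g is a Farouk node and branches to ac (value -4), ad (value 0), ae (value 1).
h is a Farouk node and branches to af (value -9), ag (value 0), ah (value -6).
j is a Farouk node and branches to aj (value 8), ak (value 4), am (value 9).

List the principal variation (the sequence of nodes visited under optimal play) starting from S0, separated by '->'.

a (Farouk): max(1, 4, 6, -3) = 6
b (Farouk): max(8, 0) = 8
c (Farouk): max(3, 0, -2) = 3
d (Farouk): max(-3, -8) = -3
Alpha (Gita): min(6, 8, 3, -3) = -3
e (Farouk): max(6, 1, 2) = 6
f (Farouk): max(-7, -8) = -7
Beta (Gita): min(6, -7) = -7
g (Farouk): max(-4, 0, 1) = 1
h (Farouk): max(-9, 0, -6) = 0
j (Farouk): max(8, 4, 9) = 9
Gamma (Gita): min(1, 0, 9) = 0
S0 (Farouk): max(-3, -7, 0) = 0
At S0, Farouk picks Gamma (highest: 0).
At Gamma, Gita picks h (lowest: 0).
At h, Farouk picks ag (highest: 0).
Terminal value 0.

S0 -> Gamma -> h -> ag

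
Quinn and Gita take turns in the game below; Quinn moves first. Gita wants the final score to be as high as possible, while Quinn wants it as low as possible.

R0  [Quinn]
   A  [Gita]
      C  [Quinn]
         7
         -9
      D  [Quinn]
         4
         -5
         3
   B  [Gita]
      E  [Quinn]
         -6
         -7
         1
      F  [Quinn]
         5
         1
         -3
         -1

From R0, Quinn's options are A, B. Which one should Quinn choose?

A

C (Quinn): min(7, -9) = -9
D (Quinn): min(4, -5, 3) = -5
A (Gita): max(-9, -5) = -5
E (Quinn): min(-6, -7, 1) = -7
F (Quinn): min(5, 1, -3, -1) = -3
B (Gita): max(-7, -3) = -3
R0 (Quinn): min(-5, -3) = -5
Quinn at R0 wants the lowest of {A=-5, B=-3}, so chooses A.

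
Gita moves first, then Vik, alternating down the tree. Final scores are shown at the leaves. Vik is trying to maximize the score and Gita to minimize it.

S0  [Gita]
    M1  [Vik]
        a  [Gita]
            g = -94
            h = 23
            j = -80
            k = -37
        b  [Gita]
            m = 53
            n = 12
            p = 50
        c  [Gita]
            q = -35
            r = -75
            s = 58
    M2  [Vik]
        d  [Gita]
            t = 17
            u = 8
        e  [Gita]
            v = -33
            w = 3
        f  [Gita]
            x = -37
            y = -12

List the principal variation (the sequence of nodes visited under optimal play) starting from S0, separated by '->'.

S0 -> M2 -> d -> u

a (Gita): min(-94, 23, -80, -37) = -94
b (Gita): min(53, 12, 50) = 12
c (Gita): min(-35, -75, 58) = -75
M1 (Vik): max(-94, 12, -75) = 12
d (Gita): min(17, 8) = 8
e (Gita): min(-33, 3) = -33
f (Gita): min(-37, -12) = -37
M2 (Vik): max(8, -33, -37) = 8
S0 (Gita): min(12, 8) = 8
At S0, Gita picks M2 (lowest: 8).
At M2, Vik picks d (highest: 8).
At d, Gita picks u (lowest: 8).
Terminal value 8.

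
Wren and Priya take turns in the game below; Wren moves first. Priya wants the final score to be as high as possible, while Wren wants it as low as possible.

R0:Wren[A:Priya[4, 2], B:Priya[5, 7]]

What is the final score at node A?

A (Priya): max(4, 2) = 4

4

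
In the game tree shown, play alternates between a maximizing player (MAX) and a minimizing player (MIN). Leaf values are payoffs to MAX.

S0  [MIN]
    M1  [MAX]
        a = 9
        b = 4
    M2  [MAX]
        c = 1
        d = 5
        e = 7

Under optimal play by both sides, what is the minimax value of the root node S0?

M1 (MAX): max(9, 4) = 9
M2 (MAX): max(1, 5, 7) = 7
S0 (MIN): min(9, 7) = 7

7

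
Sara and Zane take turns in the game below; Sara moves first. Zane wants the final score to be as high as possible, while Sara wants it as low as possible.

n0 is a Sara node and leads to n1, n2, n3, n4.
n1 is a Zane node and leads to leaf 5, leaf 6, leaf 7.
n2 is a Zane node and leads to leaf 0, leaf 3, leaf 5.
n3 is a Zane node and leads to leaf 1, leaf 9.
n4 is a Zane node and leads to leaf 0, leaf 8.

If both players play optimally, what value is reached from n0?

5

n1 (Zane): max(5, 6, 7) = 7
n2 (Zane): max(0, 3, 5) = 5
n3 (Zane): max(1, 9) = 9
n4 (Zane): max(0, 8) = 8
n0 (Sara): min(7, 5, 9, 8) = 5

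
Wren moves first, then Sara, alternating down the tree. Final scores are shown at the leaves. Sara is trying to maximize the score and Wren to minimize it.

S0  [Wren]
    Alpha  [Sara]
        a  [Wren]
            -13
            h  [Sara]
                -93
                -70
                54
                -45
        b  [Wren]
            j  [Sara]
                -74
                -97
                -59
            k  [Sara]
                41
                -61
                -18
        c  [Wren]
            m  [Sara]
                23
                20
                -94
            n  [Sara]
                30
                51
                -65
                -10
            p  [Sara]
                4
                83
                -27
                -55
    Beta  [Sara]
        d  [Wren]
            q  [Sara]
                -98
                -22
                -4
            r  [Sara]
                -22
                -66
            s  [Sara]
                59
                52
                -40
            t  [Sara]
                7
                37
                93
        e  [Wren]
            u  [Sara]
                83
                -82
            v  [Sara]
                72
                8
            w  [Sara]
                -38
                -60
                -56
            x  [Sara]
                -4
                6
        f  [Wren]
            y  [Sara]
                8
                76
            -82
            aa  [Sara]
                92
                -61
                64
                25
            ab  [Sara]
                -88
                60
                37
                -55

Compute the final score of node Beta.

q (Sara): max(-98, -22, -4) = -4
r (Sara): max(-22, -66) = -22
s (Sara): max(59, 52, -40) = 59
t (Sara): max(7, 37, 93) = 93
d (Wren): min(-4, -22, 59, 93) = -22
u (Sara): max(83, -82) = 83
v (Sara): max(72, 8) = 72
w (Sara): max(-38, -60, -56) = -38
x (Sara): max(-4, 6) = 6
e (Wren): min(83, 72, -38, 6) = -38
y (Sara): max(8, 76) = 76
aa (Sara): max(92, -61, 64, 25) = 92
ab (Sara): max(-88, 60, 37, -55) = 60
f (Wren): min(76, -82, 92, 60) = -82
Beta (Sara): max(-22, -38, -82) = -22

-22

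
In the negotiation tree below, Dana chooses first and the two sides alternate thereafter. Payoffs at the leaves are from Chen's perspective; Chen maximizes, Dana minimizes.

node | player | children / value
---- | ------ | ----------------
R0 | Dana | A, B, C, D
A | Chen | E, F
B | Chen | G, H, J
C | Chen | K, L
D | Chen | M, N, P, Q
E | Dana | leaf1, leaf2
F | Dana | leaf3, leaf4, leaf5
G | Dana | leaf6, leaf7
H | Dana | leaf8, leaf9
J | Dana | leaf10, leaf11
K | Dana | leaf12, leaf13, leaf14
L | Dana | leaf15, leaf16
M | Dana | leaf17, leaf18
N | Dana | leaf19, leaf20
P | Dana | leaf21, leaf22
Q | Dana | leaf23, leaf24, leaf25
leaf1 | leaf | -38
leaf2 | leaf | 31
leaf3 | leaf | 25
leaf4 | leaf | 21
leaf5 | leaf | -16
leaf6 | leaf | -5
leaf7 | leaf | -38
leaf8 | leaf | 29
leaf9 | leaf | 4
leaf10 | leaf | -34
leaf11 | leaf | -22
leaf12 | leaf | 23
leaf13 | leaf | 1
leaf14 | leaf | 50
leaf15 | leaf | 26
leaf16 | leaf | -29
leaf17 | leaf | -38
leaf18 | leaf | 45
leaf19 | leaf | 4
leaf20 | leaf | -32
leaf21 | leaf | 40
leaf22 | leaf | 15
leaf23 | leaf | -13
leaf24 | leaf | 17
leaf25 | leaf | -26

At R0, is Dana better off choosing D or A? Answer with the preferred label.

A

M (Dana): min(-38, 45) = -38
N (Dana): min(4, -32) = -32
P (Dana): min(40, 15) = 15
Q (Dana): min(-13, 17, -26) = -26
D (Chen): max(-38, -32, 15, -26) = 15
E (Dana): min(-38, 31) = -38
F (Dana): min(25, 21, -16) = -16
A (Chen): max(-38, -16) = -16
Dana prefers the lower value; D=15, A=-16. A is better since -16 < 15.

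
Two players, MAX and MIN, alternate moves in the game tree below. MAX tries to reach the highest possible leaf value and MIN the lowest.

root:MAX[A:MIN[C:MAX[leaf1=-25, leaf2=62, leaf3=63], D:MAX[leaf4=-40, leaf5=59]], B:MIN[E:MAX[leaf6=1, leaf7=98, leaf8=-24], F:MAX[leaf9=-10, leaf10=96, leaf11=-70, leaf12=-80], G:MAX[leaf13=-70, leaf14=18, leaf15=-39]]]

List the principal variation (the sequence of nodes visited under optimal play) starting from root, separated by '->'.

root -> A -> D -> leaf5

C (MAX): max(-25, 62, 63) = 63
D (MAX): max(-40, 59) = 59
A (MIN): min(63, 59) = 59
E (MAX): max(1, 98, -24) = 98
F (MAX): max(-10, 96, -70, -80) = 96
G (MAX): max(-70, 18, -39) = 18
B (MIN): min(98, 96, 18) = 18
root (MAX): max(59, 18) = 59
At root, MAX picks A (highest: 59).
At A, MIN picks D (lowest: 59).
At D, MAX picks leaf5 (highest: 59).
Terminal value 59.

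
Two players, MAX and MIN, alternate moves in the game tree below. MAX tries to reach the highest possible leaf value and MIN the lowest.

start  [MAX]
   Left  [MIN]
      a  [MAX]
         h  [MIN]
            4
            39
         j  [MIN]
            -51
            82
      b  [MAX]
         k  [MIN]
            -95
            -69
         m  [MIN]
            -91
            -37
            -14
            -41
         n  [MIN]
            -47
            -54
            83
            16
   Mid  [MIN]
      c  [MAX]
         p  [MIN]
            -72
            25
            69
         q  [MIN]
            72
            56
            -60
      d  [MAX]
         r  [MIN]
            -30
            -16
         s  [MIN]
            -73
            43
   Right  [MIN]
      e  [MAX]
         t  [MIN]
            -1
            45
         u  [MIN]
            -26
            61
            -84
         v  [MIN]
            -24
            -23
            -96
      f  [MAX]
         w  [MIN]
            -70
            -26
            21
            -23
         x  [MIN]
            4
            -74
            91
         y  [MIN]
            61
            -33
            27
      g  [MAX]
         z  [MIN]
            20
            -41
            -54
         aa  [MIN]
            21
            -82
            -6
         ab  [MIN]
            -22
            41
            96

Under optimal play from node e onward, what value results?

t (MIN): min(-1, 45) = -1
u (MIN): min(-26, 61, -84) = -84
v (MIN): min(-24, -23, -96) = -96
e (MAX): max(-1, -84, -96) = -1

-1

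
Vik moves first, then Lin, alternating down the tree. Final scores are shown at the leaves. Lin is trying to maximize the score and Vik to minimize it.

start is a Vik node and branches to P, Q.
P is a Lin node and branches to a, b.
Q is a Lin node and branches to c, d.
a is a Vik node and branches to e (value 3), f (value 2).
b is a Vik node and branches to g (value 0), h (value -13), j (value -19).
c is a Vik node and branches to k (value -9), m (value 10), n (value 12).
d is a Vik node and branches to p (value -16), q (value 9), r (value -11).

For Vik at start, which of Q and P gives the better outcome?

Q

c (Vik): min(-9, 10, 12) = -9
d (Vik): min(-16, 9, -11) = -16
Q (Lin): max(-9, -16) = -9
a (Vik): min(3, 2) = 2
b (Vik): min(0, -13, -19) = -19
P (Lin): max(2, -19) = 2
Vik prefers the lower value; Q=-9, P=2. Q is better since -9 < 2.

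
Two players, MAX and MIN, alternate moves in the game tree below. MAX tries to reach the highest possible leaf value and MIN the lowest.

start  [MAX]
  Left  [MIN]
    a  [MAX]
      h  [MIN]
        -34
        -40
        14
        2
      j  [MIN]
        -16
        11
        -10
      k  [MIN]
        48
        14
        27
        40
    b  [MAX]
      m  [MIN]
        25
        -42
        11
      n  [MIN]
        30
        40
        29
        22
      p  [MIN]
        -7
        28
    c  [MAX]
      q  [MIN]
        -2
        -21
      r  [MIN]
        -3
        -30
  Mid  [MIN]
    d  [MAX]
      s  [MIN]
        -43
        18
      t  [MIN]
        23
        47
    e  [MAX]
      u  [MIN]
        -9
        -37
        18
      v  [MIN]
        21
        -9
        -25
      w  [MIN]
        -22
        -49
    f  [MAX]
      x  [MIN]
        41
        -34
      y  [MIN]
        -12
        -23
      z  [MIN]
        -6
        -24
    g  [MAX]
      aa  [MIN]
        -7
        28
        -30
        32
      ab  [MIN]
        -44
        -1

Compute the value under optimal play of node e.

-25

u (MIN): min(-9, -37, 18) = -37
v (MIN): min(21, -9, -25) = -25
w (MIN): min(-22, -49) = -49
e (MAX): max(-37, -25, -49) = -25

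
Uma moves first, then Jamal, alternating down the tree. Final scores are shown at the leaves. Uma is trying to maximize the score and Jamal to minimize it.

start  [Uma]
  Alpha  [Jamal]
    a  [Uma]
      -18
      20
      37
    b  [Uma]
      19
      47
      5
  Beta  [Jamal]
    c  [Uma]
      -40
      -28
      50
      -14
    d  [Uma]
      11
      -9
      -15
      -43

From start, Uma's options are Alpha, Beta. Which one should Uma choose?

a (Uma): max(-18, 20, 37) = 37
b (Uma): max(19, 47, 5) = 47
Alpha (Jamal): min(37, 47) = 37
c (Uma): max(-40, -28, 50, -14) = 50
d (Uma): max(11, -9, -15, -43) = 11
Beta (Jamal): min(50, 11) = 11
start (Uma): max(37, 11) = 37
Uma at start wants the highest of {Alpha=37, Beta=11}, so chooses Alpha.

Alpha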